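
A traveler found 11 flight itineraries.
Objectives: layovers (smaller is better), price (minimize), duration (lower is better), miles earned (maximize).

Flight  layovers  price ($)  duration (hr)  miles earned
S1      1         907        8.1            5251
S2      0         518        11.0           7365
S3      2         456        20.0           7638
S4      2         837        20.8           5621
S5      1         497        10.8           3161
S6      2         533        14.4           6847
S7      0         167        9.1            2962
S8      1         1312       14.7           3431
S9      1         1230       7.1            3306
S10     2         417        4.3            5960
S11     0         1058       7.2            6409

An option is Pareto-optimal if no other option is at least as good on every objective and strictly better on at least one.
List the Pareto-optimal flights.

S1, S2, S3, S5, S7, S9, S10, S11

S1: not dominated.
S2: not dominated.
S3: not dominated (best miles earned).
S4: dominated by S2 (layovers 0≤2, price 518≤837, duration 11.0≤20.8, miles earned 7365≥5621).
S5: not dominated.
S6: dominated by S2 (layovers 0≤2, price 518≤533, duration 11.0≤14.4, miles earned 7365≥6847).
S7: not dominated (best price).
S8: dominated by S1 (layovers 1≤1, price 907≤1312, duration 8.1≤14.7, miles earned 5251≥3431).
S9: not dominated.
S10: not dominated (best duration).
S11: not dominated.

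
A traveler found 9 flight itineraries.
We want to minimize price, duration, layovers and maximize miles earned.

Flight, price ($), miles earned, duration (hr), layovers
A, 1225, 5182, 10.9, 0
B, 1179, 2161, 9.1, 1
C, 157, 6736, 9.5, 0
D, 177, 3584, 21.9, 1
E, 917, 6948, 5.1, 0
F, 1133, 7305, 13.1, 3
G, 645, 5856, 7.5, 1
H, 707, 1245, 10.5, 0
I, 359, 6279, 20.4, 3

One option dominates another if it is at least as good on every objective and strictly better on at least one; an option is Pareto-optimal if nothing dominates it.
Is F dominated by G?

No

G vs F: G is worse on miles earned (5856 vs 7305), so it does not dominate F.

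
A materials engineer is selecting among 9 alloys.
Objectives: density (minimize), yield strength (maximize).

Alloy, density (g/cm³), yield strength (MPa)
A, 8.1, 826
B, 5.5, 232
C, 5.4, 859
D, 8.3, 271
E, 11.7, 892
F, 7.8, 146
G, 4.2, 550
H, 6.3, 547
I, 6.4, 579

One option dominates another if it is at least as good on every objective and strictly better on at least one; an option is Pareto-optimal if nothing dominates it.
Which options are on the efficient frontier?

A: dominated by C (density 5.4≤8.1, yield strength 859≥826).
B: dominated by C (density 5.4≤5.5, yield strength 859≥232).
C: not dominated.
D: dominated by A (density 8.1≤8.3, yield strength 826≥271).
E: not dominated (best yield strength).
F: dominated by B (density 5.5≤7.8, yield strength 232≥146).
G: not dominated (best density).
H: dominated by C (density 5.4≤6.3, yield strength 859≥547).
I: dominated by C (density 5.4≤6.4, yield strength 859≥579).

C, E, G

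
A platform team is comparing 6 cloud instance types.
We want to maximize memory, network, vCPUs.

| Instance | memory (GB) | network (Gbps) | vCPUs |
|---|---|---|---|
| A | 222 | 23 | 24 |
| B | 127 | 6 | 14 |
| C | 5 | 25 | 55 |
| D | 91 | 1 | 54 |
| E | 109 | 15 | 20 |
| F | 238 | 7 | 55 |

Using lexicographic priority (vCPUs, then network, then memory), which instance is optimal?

First maximize vCPUs: best is 55, kept {C, F}.
Then maximize network: best is 25, kept {C}.

C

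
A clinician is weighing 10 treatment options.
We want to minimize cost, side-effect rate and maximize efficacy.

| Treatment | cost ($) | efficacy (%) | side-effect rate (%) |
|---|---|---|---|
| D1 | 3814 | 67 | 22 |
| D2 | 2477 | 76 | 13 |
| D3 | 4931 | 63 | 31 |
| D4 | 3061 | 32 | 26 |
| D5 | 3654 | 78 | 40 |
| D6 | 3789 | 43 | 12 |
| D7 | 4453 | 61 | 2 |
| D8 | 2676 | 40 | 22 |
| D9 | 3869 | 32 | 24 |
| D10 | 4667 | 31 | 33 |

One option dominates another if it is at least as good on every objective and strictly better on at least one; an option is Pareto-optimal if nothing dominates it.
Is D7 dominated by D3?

No

D3 vs D7: D3 is worse on cost (4931 vs 4453), so it does not dominate D7.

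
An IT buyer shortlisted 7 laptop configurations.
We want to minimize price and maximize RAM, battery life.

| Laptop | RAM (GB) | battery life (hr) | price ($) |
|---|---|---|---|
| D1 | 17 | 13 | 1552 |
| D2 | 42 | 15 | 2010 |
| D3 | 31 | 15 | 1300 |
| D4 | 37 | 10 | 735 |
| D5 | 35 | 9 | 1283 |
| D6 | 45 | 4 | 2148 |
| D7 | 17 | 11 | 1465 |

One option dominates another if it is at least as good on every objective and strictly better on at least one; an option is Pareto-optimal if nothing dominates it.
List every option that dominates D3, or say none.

none

D1: worse on RAM (17 vs 31).
D2: worse on price (2010 vs 1300).
D4: worse on battery life (10 vs 15).
D5: worse on battery life (9 vs 15).
D6: worse on battery life (4 vs 15).
D7: worse on RAM (17 vs 31).
No option dominates D3.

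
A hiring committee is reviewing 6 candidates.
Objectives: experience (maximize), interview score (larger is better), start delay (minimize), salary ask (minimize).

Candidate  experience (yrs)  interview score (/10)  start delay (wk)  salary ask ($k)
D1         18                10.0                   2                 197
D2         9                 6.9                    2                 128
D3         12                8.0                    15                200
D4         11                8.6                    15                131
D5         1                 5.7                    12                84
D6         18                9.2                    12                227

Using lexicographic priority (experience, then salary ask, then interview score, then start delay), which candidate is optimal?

D1

First maximize experience: best is 18, kept {D1, D6}.
Then minimize salary ask: best is 197, kept {D1}.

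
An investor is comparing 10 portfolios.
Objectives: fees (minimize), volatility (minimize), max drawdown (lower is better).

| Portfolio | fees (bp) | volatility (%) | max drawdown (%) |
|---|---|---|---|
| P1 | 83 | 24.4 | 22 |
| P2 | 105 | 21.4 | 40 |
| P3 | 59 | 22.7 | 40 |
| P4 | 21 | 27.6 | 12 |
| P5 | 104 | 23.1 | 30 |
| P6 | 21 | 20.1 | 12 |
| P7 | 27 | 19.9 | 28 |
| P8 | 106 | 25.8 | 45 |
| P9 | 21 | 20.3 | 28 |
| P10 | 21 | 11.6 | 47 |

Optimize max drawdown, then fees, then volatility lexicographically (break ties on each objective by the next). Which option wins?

First minimize max drawdown: best is 12, kept {P4, P6}.
Then minimize fees: best is 21, kept {P4, P6}.
Then minimize volatility: best is 20.1, kept {P6}.

P6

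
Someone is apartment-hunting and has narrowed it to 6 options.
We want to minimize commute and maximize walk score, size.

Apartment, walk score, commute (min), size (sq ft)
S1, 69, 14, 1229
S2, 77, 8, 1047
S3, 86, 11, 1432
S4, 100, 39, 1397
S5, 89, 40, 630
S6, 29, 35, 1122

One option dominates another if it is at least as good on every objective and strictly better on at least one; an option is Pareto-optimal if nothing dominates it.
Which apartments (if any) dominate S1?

S3

S3: walk score 86≥69, commute 11≤14, size 1432≥1229 — dominates S1.
Others (S2, S4, S5, S6) are each worse than S1 on at least one objective.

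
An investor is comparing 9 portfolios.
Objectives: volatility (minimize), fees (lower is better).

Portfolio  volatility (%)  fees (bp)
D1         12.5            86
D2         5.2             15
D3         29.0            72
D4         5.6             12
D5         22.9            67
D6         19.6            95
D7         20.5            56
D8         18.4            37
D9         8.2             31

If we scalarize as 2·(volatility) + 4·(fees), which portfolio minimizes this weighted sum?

D4

D1: 2·12.5 + 4·86 = 369.0
D2: 2·5.2 + 4·15 = 70.4
D3: 2·29.0 + 4·72 = 346.0
D4: 2·5.6 + 4·12 = 59.2
D5: 2·22.9 + 4·67 = 313.8
D6: 2·19.6 + 4·95 = 419.2
D7: 2·20.5 + 4·56 = 265.0
D8: 2·18.4 + 4·37 = 184.8
D9: 2·8.2 + 4·31 = 140.4
Lowest: D4 at 59.2.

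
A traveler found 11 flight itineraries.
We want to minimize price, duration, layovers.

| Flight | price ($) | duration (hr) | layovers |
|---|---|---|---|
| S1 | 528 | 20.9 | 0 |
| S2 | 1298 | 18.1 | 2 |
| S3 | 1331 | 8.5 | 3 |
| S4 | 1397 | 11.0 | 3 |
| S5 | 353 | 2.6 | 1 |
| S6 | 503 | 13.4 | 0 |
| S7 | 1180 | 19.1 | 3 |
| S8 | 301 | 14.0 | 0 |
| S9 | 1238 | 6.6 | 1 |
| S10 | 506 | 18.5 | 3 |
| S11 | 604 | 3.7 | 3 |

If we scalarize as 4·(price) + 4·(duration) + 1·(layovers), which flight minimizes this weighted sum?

S8

S1: 4·528 + 4·20.9 + 1·0 = 2195.6
S2: 4·1298 + 4·18.1 + 1·2 = 5266.4
S3: 4·1331 + 4·8.5 + 1·3 = 5361.0
S4: 4·1397 + 4·11.0 + 1·3 = 5635.0
S5: 4·353 + 4·2.6 + 1·1 = 1423.4
S6: 4·503 + 4·13.4 + 1·0 = 2065.6
S7: 4·1180 + 4·19.1 + 1·3 = 4799.4
S8: 4·301 + 4·14.0 + 1·0 = 1260.0
S9: 4·1238 + 4·6.6 + 1·1 = 4979.4
S10: 4·506 + 4·18.5 + 1·3 = 2101.0
S11: 4·604 + 4·3.7 + 1·3 = 2433.8
Lowest: S8 at 1260.0.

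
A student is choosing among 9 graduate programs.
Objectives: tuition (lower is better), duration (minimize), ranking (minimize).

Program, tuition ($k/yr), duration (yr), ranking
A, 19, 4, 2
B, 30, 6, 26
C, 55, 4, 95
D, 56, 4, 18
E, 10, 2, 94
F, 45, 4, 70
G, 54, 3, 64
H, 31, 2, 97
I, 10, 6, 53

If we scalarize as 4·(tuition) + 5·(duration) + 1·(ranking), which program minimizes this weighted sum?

A: 4·19 + 5·4 + 1·2 = 98
B: 4·30 + 5·6 + 1·26 = 176
C: 4·55 + 5·4 + 1·95 = 335
D: 4·56 + 5·4 + 1·18 = 262
E: 4·10 + 5·2 + 1·94 = 144
F: 4·45 + 5·4 + 1·70 = 270
G: 4·54 + 5·3 + 1·64 = 295
H: 4·31 + 5·2 + 1·97 = 231
I: 4·10 + 5·6 + 1·53 = 123
Lowest: A at 98.

A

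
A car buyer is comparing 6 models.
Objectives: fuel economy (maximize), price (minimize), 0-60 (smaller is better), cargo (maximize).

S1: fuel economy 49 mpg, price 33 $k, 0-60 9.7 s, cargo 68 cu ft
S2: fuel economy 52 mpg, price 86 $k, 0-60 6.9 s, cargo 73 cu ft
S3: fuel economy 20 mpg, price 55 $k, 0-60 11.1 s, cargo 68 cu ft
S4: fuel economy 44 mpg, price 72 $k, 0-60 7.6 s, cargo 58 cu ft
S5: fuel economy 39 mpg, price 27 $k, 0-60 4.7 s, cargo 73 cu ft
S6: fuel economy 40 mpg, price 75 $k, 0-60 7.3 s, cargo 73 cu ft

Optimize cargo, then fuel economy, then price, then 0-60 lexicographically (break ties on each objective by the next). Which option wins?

First maximize cargo: best is 73, kept {S2, S5, S6}.
Then maximize fuel economy: best is 52, kept {S2}.

S2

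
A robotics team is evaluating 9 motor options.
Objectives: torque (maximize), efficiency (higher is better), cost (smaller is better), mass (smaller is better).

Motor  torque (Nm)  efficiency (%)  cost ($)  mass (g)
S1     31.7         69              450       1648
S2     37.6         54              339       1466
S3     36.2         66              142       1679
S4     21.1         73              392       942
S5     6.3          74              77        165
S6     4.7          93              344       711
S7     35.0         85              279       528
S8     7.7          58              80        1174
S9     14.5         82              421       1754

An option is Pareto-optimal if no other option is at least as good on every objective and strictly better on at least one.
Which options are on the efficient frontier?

S2, S3, S5, S6, S7, S8

S1: dominated by S7 (torque 35.0≥31.7, efficiency 85≥69, cost 279≤450, mass 528≤1648).
S2: not dominated (best torque).
S3: not dominated.
S4: dominated by S7 (torque 35.0≥21.1, efficiency 85≥73, cost 279≤392, mass 528≤942).
S5: not dominated (best cost).
S6: not dominated (best efficiency).
S7: not dominated.
S8: not dominated.
S9: dominated by S7 (torque 35.0≥14.5, efficiency 85≥82, cost 279≤421, mass 528≤1754).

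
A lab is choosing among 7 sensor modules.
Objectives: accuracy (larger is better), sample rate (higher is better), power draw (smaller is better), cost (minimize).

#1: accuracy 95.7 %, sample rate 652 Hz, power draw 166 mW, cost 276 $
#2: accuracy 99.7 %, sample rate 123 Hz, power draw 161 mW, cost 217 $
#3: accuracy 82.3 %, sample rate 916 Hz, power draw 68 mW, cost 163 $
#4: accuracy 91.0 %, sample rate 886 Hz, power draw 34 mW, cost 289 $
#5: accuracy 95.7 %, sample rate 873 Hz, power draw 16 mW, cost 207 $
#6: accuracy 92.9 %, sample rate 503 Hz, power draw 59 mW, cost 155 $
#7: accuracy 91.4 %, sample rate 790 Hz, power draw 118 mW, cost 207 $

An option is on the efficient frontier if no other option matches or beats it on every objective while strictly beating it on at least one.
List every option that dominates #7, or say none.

#5

#5: accuracy 95.7≥91.4, sample rate 873≥790, power draw 16≤118, cost 207≤207 — dominates #7.
Others (#1, #2, #3, #4, #6) are each worse than #7 on at least one objective.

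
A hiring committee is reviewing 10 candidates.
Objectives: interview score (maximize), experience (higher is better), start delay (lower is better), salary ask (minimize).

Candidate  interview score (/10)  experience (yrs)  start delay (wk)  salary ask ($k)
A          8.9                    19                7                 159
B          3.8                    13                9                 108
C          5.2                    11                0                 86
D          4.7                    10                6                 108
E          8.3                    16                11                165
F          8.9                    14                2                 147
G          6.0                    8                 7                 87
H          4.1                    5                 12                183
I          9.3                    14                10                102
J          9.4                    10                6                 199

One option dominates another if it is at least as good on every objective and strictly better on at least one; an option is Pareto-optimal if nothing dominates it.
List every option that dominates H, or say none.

A, C, D, E, F, G, I

A: interview score 8.9≥4.1, experience 19≥5, start delay 7≤12, salary ask 159≤183 — dominates H.
C: interview score 5.2≥4.1, experience 11≥5, start delay 0≤12, salary ask 86≤183 — dominates H.
D: interview score 4.7≥4.1, experience 10≥5, start delay 6≤12, salary ask 108≤183 — dominates H.
E: interview score 8.3≥4.1, experience 16≥5, start delay 11≤12, salary ask 165≤183 — dominates H.
F: interview score 8.9≥4.1, experience 14≥5, start delay 2≤12, salary ask 147≤183 — dominates H.
G: interview score 6.0≥4.1, experience 8≥5, start delay 7≤12, salary ask 87≤183 — dominates H.
I: interview score 9.3≥4.1, experience 14≥5, start delay 10≤12, salary ask 102≤183 — dominates H.
Others (B, J) are each worse than H on at least one objective.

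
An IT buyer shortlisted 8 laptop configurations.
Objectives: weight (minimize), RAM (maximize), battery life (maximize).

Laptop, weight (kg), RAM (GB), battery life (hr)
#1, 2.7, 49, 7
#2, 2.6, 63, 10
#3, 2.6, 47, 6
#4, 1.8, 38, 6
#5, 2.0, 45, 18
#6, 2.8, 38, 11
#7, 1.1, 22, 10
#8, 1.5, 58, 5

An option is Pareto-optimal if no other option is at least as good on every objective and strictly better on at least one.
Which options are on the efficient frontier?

#2, #4, #5, #7, #8

#1: dominated by #2 (weight 2.6≤2.7, RAM 63≥49, battery life 10≥7).
#2: not dominated (best RAM).
#3: dominated by #2 (weight 2.6≤2.6, RAM 63≥47, battery life 10≥6).
#4: not dominated.
#5: not dominated (best battery life).
#6: dominated by #5 (weight 2.0≤2.8, RAM 45≥38, battery life 18≥11).
#7: not dominated (best weight).
#8: not dominated.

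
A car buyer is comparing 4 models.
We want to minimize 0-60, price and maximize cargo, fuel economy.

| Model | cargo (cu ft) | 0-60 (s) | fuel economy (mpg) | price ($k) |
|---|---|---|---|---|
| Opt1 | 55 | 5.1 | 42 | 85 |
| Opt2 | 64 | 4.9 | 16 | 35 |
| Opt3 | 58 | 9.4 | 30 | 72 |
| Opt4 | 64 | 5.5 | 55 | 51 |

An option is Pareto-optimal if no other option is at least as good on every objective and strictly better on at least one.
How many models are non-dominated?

3

Opt1: not dominated.
Opt2: not dominated (best 0-60).
Opt3: dominated by Opt4 (cargo 64≥58, 0-60 5.5≤9.4, fuel economy 55≥30, price 51≤72).
Opt4: not dominated (best fuel economy).
Pareto-optimal: Opt1, Opt2, Opt4 → 3.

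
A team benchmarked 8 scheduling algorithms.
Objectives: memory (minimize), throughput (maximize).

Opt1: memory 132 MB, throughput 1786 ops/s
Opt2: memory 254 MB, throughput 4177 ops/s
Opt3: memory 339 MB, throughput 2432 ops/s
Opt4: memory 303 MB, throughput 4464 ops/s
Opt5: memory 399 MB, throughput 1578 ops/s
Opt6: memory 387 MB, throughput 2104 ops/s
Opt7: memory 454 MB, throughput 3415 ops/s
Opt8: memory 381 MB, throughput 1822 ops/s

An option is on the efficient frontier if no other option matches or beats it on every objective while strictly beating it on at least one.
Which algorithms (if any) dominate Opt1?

none

Opt2: worse on memory (254 vs 132).
Opt3: worse on memory (339 vs 132).
Opt4: worse on memory (303 vs 132).
Opt5: worse on memory (399 vs 132).
Opt6: worse on memory (387 vs 132).
Opt7: worse on memory (454 vs 132).
Opt8: worse on memory (381 vs 132).
No option dominates Opt1.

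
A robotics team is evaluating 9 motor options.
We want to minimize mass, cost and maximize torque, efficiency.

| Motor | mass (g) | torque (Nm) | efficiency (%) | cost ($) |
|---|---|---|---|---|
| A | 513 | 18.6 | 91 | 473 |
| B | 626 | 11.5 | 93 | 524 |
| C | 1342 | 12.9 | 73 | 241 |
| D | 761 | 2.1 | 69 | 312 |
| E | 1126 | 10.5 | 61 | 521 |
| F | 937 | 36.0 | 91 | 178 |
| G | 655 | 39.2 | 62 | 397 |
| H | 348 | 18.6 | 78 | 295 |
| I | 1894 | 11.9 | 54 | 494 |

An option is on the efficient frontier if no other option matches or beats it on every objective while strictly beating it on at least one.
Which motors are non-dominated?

A, B, F, G, H

A: not dominated.
B: not dominated (best efficiency).
C: dominated by F (mass 937≤1342, torque 36.0≥12.9, efficiency 91≥73, cost 178≤241).
D: dominated by H (mass 348≤761, torque 18.6≥2.1, efficiency 78≥69, cost 295≤312).
E: dominated by A (mass 513≤1126, torque 18.6≥10.5, efficiency 91≥61, cost 473≤521).
F: not dominated (best cost).
G: not dominated (best torque).
H: not dominated (best mass).
I: dominated by A (mass 513≤1894, torque 18.6≥11.9, efficiency 91≥54, cost 473≤494).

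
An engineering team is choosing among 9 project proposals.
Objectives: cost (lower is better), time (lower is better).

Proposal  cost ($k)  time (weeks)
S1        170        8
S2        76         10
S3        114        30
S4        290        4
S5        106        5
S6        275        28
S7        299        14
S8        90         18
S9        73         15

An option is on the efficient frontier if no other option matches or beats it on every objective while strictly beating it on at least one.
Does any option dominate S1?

Yes

S5 vs S1: cost 106≤170, time 5≤8 — S5 is at least as good on every objective and strictly better on at least one, so S5 dominates S1.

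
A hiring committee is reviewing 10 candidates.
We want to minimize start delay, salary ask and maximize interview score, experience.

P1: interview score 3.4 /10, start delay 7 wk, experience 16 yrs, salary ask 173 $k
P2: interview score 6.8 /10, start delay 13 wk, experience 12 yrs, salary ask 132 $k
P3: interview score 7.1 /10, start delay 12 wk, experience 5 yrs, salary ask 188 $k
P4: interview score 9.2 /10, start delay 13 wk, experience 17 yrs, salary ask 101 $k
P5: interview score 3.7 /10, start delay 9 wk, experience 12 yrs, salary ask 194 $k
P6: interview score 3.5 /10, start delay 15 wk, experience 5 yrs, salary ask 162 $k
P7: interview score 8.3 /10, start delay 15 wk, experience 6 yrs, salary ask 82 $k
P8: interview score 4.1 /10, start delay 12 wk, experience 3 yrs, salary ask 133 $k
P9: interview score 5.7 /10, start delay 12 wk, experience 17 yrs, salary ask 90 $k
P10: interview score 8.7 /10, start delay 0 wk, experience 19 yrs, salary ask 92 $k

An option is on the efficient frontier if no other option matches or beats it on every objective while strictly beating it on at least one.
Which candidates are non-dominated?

P1: dominated by P10 (interview score 8.7≥3.4, start delay 0≤7, experience 19≥16, salary ask 92≤173).
P2: dominated by P4 (interview score 9.2≥6.8, start delay 13≤13, experience 17≥12, salary ask 101≤132).
P3: dominated by P10 (interview score 8.7≥7.1, start delay 0≤12, experience 19≥5, salary ask 92≤188).
P4: not dominated (best interview score).
P5: dominated by P10 (interview score 8.7≥3.7, start delay 0≤9, experience 19≥12, salary ask 92≤194).
P6: dominated by P2 (interview score 6.8≥3.5, start delay 13≤15, experience 12≥5, salary ask 132≤162).
P7: not dominated (best salary ask).
P8: dominated by P9 (interview score 5.7≥4.1, start delay 12≤12, experience 17≥3, salary ask 90≤133).
P9: not dominated.
P10: not dominated (best start delay).

P4, P7, P9, P10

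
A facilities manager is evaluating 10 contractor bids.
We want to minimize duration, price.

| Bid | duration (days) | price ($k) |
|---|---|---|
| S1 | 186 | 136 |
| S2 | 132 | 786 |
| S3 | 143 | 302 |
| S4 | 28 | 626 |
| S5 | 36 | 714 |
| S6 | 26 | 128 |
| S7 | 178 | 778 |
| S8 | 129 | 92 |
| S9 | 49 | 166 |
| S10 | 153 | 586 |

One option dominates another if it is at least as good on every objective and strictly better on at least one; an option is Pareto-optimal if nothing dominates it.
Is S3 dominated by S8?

S8 vs S3: duration 129≤143, price 92≤302 — S8 is at least as good on every objective with at least one strict improvement.

Yes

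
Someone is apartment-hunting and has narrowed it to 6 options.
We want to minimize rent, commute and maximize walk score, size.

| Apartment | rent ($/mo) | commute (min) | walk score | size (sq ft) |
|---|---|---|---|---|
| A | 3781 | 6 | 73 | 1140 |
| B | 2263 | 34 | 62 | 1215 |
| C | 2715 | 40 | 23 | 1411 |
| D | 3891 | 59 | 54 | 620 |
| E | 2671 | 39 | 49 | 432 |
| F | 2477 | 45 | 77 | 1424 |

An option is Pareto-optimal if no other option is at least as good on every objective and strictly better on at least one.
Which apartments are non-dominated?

A, B, C, F

A: not dominated (best commute).
B: not dominated (best rent).
C: not dominated.
D: dominated by A (rent 3781≤3891, commute 6≤59, walk score 73≥54, size 1140≥620).
E: dominated by B (rent 2263≤2671, commute 34≤39, walk score 62≥49, size 1215≥432).
F: not dominated (best walk score).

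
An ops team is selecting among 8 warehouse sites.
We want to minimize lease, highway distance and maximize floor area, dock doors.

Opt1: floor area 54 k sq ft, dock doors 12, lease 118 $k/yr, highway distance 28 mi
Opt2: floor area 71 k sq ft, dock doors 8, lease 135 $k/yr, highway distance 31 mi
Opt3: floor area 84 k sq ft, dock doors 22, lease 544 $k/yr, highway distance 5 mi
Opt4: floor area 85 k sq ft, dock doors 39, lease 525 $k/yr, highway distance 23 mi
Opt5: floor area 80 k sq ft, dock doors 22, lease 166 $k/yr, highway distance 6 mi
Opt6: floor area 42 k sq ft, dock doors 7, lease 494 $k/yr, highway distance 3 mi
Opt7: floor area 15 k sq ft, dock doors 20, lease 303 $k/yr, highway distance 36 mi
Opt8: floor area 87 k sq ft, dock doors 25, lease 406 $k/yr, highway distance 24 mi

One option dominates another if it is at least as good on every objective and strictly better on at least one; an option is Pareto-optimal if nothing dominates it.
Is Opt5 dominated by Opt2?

Opt2 vs Opt5: Opt2 is worse on floor area (71 vs 80), so it does not dominate Opt5.

No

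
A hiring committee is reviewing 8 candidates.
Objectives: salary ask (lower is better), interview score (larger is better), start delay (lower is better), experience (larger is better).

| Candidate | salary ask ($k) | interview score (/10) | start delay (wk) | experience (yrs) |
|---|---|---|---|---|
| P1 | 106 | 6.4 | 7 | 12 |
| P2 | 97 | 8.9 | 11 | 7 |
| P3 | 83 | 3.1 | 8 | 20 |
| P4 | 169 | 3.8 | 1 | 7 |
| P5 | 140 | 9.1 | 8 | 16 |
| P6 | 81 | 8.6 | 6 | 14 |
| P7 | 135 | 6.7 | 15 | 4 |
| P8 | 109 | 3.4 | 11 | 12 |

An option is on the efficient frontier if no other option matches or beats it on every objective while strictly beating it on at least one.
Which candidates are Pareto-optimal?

P2, P3, P4, P5, P6

P1: dominated by P6 (salary ask 81≤106, interview score 8.6≥6.4, start delay 6≤7, experience 14≥12).
P2: not dominated.
P3: not dominated (best experience).
P4: not dominated (best start delay).
P5: not dominated (best interview score).
P6: not dominated (best salary ask).
P7: dominated by P2 (salary ask 97≤135, interview score 8.9≥6.7, start delay 11≤15, experience 7≥4).
P8: dominated by P1 (salary ask 106≤109, interview score 6.4≥3.4, start delay 7≤11, experience 12≥12).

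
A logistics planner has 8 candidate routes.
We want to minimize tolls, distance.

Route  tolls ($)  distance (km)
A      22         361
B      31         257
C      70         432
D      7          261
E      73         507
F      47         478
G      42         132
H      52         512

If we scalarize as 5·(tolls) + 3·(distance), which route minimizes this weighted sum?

G

A: 5·22 + 3·361 = 1193
B: 5·31 + 3·257 = 926
C: 5·70 + 3·432 = 1646
D: 5·7 + 3·261 = 818
E: 5·73 + 3·507 = 1886
F: 5·47 + 3·478 = 1669
G: 5·42 + 3·132 = 606
H: 5·52 + 3·512 = 1796
Lowest: G at 606.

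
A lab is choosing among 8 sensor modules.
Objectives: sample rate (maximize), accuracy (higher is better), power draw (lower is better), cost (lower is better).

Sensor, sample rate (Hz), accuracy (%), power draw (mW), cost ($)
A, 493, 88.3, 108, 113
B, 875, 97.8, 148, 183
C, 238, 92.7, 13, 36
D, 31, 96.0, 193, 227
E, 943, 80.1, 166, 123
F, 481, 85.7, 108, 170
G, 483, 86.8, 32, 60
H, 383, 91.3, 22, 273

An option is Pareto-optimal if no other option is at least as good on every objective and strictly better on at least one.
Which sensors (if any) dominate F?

A: sample rate 493≥481, accuracy 88.3≥85.7, power draw 108≤108, cost 113≤170 — dominates F.
G: sample rate 483≥481, accuracy 86.8≥85.7, power draw 32≤108, cost 60≤170 — dominates F.
Others (B, C, D, E, H) are each worse than F on at least one objective.

A, G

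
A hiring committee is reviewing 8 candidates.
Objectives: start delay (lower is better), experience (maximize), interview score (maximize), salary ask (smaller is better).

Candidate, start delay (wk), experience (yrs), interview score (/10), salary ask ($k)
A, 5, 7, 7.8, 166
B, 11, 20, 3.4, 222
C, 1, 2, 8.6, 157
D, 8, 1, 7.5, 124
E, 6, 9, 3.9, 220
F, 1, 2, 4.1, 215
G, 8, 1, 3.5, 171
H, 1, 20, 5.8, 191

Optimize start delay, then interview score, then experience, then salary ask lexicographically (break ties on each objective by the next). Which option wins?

C

First minimize start delay: best is 1, kept {C, F, H}.
Then maximize interview score: best is 8.6, kept {C}.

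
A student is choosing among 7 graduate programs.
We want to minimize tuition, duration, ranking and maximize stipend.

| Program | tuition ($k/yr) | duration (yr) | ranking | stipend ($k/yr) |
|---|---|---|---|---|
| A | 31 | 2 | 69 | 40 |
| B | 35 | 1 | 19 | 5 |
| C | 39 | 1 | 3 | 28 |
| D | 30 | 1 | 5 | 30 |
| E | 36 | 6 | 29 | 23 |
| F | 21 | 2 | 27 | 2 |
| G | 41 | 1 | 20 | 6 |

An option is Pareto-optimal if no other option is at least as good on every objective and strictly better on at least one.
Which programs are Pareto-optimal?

A: not dominated (best stipend).
B: dominated by D (tuition 30≤35, duration 1≤1, ranking 5≤19, stipend 30≥5).
C: not dominated (best ranking).
D: not dominated.
E: dominated by D (tuition 30≤36, duration 1≤6, ranking 5≤29, stipend 30≥23).
F: not dominated (best tuition).
G: dominated by C (tuition 39≤41, duration 1≤1, ranking 3≤20, stipend 28≥6).

A, C, D, F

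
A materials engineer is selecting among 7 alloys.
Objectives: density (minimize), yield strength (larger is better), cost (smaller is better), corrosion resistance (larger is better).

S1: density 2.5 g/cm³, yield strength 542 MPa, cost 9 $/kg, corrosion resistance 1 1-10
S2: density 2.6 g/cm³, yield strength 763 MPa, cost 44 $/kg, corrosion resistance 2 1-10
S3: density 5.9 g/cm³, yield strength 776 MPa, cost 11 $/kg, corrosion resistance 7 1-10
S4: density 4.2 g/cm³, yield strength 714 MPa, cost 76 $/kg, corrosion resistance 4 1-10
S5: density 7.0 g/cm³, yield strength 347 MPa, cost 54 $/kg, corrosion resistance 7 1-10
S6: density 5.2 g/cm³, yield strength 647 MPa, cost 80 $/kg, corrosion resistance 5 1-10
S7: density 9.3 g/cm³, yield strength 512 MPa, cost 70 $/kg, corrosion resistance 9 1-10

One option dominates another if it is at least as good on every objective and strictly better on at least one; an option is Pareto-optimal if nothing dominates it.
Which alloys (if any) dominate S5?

S3: density 5.9≤7.0, yield strength 776≥347, cost 11≤54, corrosion resistance 7≥7 — dominates S5.
Others (S1, S2, S4, S6, S7) are each worse than S5 on at least one objective.

S3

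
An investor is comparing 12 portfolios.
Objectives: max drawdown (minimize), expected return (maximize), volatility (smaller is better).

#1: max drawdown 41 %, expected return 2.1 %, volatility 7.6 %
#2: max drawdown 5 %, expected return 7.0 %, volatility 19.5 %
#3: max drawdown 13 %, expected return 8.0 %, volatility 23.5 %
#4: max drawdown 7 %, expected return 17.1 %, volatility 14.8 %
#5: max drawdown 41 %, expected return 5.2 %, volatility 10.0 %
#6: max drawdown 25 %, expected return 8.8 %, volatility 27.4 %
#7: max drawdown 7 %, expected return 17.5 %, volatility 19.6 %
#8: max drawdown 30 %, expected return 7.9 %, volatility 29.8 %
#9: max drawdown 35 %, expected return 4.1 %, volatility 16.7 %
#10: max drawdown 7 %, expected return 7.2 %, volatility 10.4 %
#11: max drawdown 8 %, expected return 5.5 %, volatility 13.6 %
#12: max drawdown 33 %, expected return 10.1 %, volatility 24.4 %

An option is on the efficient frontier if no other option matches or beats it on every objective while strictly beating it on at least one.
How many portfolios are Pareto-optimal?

#1: not dominated (best volatility).
#2: not dominated (best max drawdown).
#3: dominated by #4 (max drawdown 7≤13, expected return 17.1≥8.0, volatility 14.8≤23.5).
#4: not dominated.
#5: not dominated.
#6: dominated by #4 (max drawdown 7≤25, expected return 17.1≥8.8, volatility 14.8≤27.4).
#7: not dominated (best expected return).
#8: dominated by #3 (max drawdown 13≤30, expected return 8.0≥7.9, volatility 23.5≤29.8).
#9: dominated by #4 (max drawdown 7≤35, expected return 17.1≥4.1, volatility 14.8≤16.7).
#10: not dominated.
#11: dominated by #10 (max drawdown 7≤8, expected return 7.2≥5.5, volatility 10.4≤13.6).
#12: dominated by #4 (max drawdown 7≤33, expected return 17.1≥10.1, volatility 14.8≤24.4).
Pareto-optimal: #1, #2, #4, #5, #7, #10 → 6.

6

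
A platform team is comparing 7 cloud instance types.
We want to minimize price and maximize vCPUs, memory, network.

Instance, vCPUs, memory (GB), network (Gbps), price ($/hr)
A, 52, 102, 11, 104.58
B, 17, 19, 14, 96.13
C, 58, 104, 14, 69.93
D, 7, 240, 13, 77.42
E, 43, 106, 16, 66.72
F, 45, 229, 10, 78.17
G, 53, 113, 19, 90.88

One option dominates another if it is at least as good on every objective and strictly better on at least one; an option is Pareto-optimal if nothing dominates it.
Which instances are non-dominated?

C, D, E, F, G

A: dominated by C (vCPUs 58≥52, memory 104≥102, network 14≥11, price 69.93≤104.58).
B: dominated by C (vCPUs 58≥17, memory 104≥19, network 14≥14, price 69.93≤96.13).
C: not dominated (best vCPUs).
D: not dominated (best memory).
E: not dominated (best price).
F: not dominated.
G: not dominated (best network).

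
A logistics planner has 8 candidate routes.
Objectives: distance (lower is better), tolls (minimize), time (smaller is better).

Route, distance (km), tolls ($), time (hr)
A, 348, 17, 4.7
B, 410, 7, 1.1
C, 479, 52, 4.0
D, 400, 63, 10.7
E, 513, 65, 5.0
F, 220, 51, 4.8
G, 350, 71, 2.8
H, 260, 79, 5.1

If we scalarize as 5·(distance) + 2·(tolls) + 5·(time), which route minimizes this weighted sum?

A: 5·348 + 2·17 + 5·4.7 = 1797.5
B: 5·410 + 2·7 + 5·1.1 = 2069.5
C: 5·479 + 2·52 + 5·4.0 = 2519.0
D: 5·400 + 2·63 + 5·10.7 = 2179.5
E: 5·513 + 2·65 + 5·5.0 = 2720.0
F: 5·220 + 2·51 + 5·4.8 = 1226.0
G: 5·350 + 2·71 + 5·2.8 = 1906.0
H: 5·260 + 2·79 + 5·5.1 = 1483.5
Lowest: F at 1226.0.

F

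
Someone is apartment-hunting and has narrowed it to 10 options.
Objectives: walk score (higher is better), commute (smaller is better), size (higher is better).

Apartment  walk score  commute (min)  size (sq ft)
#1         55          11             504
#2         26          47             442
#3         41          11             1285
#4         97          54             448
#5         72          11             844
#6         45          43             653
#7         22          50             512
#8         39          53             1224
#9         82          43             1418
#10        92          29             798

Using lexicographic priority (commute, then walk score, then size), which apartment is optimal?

First minimize commute: best is 11, kept {#1, #3, #5}.
Then maximize walk score: best is 72, kept {#5}.

#5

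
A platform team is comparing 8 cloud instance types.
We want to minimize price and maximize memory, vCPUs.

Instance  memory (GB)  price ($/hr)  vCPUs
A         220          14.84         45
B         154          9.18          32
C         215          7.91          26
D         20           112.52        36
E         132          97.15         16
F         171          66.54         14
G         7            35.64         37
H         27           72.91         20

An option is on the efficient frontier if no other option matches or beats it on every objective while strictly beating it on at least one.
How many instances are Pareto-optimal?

A: not dominated (best memory).
B: not dominated.
C: not dominated (best price).
D: dominated by A (memory 220≥20, price 14.84≤112.52, vCPUs 45≥36).
E: dominated by A (memory 220≥132, price 14.84≤97.15, vCPUs 45≥16).
F: dominated by A (memory 220≥171, price 14.84≤66.54, vCPUs 45≥14).
G: dominated by A (memory 220≥7, price 14.84≤35.64, vCPUs 45≥37).
H: dominated by A (memory 220≥27, price 14.84≤72.91, vCPUs 45≥20).
Pareto-optimal: A, B, C → 3.

3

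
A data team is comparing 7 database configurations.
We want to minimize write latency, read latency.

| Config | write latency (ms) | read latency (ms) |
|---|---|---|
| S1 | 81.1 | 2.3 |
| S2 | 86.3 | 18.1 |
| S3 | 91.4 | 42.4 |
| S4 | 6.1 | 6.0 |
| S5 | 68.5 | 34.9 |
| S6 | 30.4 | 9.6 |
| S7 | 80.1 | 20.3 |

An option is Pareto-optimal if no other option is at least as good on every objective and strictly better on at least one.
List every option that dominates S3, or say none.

S1, S2, S4, S5, S6, S7

S1: write latency 81.1≤91.4, read latency 2.3≤42.4 — dominates S3.
S2: write latency 86.3≤91.4, read latency 18.1≤42.4 — dominates S3.
S4: write latency 6.1≤91.4, read latency 6.0≤42.4 — dominates S3.
S5: write latency 68.5≤91.4, read latency 34.9≤42.4 — dominates S3.
S6: write latency 30.4≤91.4, read latency 9.6≤42.4 — dominates S3.
S7: write latency 80.1≤91.4, read latency 20.3≤42.4 — dominates S3.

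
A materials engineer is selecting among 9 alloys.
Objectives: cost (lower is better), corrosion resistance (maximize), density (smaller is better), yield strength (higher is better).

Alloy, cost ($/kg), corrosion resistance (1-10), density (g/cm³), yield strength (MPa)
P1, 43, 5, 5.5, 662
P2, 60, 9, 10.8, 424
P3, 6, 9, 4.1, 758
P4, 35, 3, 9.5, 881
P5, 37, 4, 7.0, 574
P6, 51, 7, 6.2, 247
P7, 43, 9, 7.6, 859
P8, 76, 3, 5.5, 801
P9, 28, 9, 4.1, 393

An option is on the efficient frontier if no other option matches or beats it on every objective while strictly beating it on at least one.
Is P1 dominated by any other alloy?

P3 vs P1: cost 6≤43, corrosion resistance 9≥5, density 4.1≤5.5, yield strength 758≥662 — P3 is at least as good on every objective and strictly better on at least one, so P3 dominates P1.

Yes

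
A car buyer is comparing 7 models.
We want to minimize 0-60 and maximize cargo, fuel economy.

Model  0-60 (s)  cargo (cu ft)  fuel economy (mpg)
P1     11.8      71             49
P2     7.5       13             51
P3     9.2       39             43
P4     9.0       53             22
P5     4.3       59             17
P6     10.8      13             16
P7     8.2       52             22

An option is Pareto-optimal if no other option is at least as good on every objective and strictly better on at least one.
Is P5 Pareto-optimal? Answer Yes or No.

P1: worse on 0-60 (11.8 vs 4.3).
P2: worse on 0-60 (7.5 vs 4.3).
P3: worse on 0-60 (9.2 vs 4.3).
P4: worse on 0-60 (9.0 vs 4.3).
P6: worse on 0-60 (10.8 vs 4.3).
P7: worse on 0-60 (8.2 vs 4.3).
No option is at least as good as P5 on every objective and strictly better on one.

Yes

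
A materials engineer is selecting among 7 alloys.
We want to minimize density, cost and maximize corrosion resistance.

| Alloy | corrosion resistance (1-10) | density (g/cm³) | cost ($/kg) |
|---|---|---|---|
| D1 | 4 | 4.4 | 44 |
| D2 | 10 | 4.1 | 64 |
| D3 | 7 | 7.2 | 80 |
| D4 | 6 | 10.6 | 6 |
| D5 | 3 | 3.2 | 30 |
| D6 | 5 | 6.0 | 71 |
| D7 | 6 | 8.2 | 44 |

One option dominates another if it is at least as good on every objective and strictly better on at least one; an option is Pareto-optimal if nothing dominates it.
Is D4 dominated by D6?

No

D6 vs D4: D6 is worse on corrosion resistance (5 vs 6), so it does not dominate D4.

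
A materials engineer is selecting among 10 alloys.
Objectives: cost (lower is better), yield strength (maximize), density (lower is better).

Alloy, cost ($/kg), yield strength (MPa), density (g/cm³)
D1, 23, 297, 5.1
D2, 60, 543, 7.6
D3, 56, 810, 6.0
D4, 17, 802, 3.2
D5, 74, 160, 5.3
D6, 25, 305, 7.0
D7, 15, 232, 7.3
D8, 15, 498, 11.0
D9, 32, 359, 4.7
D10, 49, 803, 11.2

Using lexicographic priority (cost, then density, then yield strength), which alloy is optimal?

D7

First minimize cost: best is 15, kept {D7, D8}.
Then minimize density: best is 7.3, kept {D7}.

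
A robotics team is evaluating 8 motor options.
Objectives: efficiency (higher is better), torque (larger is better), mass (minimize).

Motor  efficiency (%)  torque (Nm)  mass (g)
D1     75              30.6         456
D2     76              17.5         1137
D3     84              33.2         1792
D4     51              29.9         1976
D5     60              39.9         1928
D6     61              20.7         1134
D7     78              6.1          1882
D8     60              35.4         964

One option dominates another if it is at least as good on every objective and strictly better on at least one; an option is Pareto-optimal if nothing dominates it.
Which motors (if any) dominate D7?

D3

D3: efficiency 84≥78, torque 33.2≥6.1, mass 1792≤1882 — dominates D7.
Others (D1, D2, D4, D5, D6, D8) are each worse than D7 on at least one objective.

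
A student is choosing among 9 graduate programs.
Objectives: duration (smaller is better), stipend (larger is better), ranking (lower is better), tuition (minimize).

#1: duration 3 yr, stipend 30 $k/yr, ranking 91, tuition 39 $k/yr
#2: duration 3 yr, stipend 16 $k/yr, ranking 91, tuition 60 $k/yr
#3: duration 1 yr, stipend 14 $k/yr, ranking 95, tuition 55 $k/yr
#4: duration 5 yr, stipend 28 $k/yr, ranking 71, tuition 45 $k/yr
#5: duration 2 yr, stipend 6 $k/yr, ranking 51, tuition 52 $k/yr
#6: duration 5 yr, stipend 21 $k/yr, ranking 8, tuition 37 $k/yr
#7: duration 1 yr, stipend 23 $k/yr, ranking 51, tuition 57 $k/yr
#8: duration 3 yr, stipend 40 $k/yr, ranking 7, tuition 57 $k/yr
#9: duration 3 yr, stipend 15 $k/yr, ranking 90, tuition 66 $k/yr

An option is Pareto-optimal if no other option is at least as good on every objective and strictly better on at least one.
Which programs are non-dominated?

#1: not dominated.
#2: dominated by #1 (duration 3≤3, stipend 30≥16, ranking 91≤91, tuition 39≤60).
#3: not dominated.
#4: not dominated.
#5: not dominated.
#6: not dominated (best tuition).
#7: not dominated.
#8: not dominated (best stipend).
#9: dominated by #7 (duration 1≤3, stipend 23≥15, ranking 51≤90, tuition 57≤66).

#1, #3, #4, #5, #6, #7, #8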